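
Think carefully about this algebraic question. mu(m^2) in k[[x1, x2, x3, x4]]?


C(n+d-1,d)=C(5,2)=10


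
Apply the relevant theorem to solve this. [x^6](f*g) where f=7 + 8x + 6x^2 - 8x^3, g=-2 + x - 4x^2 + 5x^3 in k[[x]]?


[x^6] = sum a_i*b_j, i+j=6
  -8*5=-40
Sum=-40


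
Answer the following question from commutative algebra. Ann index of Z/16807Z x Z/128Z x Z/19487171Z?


Exponent = lcm of the cyclic orders; pairwise coprime => product.
7^5*2^7*11^7=16807*128*19487171=41922673023616


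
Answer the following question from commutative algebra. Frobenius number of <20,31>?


gcd(20,31)=1 => F=ab-a-b=20*31-20-31=620-51=569


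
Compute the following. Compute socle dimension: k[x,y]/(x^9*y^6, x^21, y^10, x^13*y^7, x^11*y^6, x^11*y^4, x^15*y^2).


Socle = ann(m) = span of standard monomials u with x*u, y*u in I (staircase corners).
Redundant generators: x^13*y^7, x^11*y^6
Minimal generators: x^21, x^15*y^2, x^11*y^4, x^9*y^6, y^10
Corners: x^8y^9, x^10y^5, x^14y^3, x^20y
Socle dim=4


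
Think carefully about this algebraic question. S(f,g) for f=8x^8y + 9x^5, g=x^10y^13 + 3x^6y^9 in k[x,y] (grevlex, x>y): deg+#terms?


LT(f)=8x^8y, LT(g)=x^10y^13
lcm(LM)=x^10y^13
S(f,g) (scaled by 8 to clear denominators) = x^2y^12*f - 8*g = 9x^7y^12 - 24x^6y^9
2 terms, deg 19.
19+2=21


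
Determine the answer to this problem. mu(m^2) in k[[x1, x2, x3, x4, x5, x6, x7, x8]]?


C(n+d-1,d)=C(9,2)=36


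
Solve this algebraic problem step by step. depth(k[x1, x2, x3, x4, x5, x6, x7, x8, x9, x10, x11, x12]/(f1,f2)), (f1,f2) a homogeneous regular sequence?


depth(R)=12
depth(R/I)=12-2=10


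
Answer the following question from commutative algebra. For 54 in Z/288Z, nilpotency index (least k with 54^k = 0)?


54^k mod 288:
k=1: 54
k=2: 36
k=3: 216
k=4: 144
k=5: 0
First zero at k = 5


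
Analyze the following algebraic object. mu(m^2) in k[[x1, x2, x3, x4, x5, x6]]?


C(n+d-1,d)=C(7,2)=21


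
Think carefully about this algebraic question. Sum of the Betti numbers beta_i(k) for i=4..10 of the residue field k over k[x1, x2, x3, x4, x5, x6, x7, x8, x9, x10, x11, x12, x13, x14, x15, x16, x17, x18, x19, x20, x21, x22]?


Koszul resolution: beta_i(k)=C(n,i), n=22
C(22,4)=7315, C(22,5)=26334, C(22,6)=74613, C(22,7)=170544, C(22,8)=319770, C(22,9)=497420, C(22,10)=646646
Sum=1742642


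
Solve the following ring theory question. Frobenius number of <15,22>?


gcd(15,22)=1 => F=ab-a-b=15*22-15-22=330-37=293


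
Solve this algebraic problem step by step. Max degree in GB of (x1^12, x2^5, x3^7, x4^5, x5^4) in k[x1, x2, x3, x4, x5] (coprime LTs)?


Pure powers, coprime LTs => already GB.
Degrees: 12, 5, 7, 5, 4
Max=12


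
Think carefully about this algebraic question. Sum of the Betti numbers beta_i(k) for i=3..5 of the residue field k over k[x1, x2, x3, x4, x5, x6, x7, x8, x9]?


Koszul resolution: beta_i(k)=C(n,i), n=9
C(9,3)=84, C(9,4)=126, C(9,5)=126
Sum=336


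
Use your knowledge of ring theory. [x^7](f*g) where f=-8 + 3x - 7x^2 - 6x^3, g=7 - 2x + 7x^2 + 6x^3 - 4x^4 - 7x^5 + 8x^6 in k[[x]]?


[x^7] = sum a_i*b_j, i+j=7
  3*8=24
  -7*-7=49
  -6*-4=24
Sum=97


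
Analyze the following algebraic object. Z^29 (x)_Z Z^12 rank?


rank(M(x)N) = rank(M)*rank(N)
29*12 = 348


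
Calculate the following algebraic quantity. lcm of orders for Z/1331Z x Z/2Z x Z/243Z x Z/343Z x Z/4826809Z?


Exponent = lcm of the cyclic orders; pairwise coprime => product.
11^3*2^1*3^5*7^3*13^6=1331*2*243*343*4826809=1070948430293742


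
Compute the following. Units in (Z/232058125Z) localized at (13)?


Local ring = Z/371293Z.
phi(371293) = 13^4*(13-1) = 342732


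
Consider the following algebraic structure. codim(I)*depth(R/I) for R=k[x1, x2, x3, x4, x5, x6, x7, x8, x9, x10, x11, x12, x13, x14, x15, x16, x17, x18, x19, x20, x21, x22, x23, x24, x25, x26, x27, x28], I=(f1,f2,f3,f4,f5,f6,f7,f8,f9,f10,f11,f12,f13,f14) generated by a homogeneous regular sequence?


codim=14, depth=dim(R/I)=28-14=14
Product=14*14=196


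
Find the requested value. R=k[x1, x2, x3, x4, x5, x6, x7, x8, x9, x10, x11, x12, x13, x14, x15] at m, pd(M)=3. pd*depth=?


pd+depth=15
depth=15-3=12
pd*depth=3*12=36


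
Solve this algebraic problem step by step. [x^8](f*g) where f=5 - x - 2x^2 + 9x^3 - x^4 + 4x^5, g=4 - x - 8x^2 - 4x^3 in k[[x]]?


[x^8] = sum a_i*b_j, i+j=8
  4*-4=-16
Sum=-16


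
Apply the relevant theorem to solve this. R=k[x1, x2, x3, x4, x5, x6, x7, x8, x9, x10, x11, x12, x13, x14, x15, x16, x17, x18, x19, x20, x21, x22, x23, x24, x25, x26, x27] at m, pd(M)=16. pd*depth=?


pd+depth=27
depth=27-16=11
pd*depth=16*11=176


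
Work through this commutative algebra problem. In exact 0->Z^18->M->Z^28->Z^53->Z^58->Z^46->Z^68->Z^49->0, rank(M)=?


Alt sum=0:
(-1)^0*18 + (-1)^1*? + (-1)^2*28 + (-1)^3*53 + (-1)^4*58 + (-1)^5*46 + (-1)^6*68 + (-1)^7*49=0
rank(M)=24


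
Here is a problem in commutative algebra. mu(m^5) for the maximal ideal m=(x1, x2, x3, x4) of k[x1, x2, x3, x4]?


Graded Nakayama: mu(m^d) = dim_k (m^d/m^(d+1)) = #degree-5 monomials in 4 vars
C(n+d-1,d)=C(8,5)=56


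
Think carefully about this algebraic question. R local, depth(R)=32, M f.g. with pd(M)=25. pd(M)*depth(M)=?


pd+depth=32
depth=32-25=7
pd*depth=25*7=175


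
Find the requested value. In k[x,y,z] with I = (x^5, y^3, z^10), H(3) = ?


Need i<5, j<3, k<10 with i+j+k=3.
For each i, j ranges over max(0,3-i-9)..min(2,3-i):
  i=0: j in [0,2] -> 3
  i=1: j in [0,2] -> 3
  i=2: j in [0,1] -> 2
  i=3: j in [0,0] -> 1
H(3) = 3+3+2+1 = 9


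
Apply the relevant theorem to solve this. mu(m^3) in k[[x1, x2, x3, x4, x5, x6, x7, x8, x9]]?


C(n+d-1,d)=C(11,3)=165


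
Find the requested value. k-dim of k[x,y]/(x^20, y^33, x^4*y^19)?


k[x,y]/I, I = (x^20, y^33, x^4*y^19)
Rect: 20x33=660. Corner: (20-4)x(33-19)=224.
dim = 660-224 = 436


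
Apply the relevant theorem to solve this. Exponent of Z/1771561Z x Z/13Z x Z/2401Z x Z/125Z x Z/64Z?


Exponent = lcm of the cyclic orders; pairwise coprime => product.
11^6*13^1*7^4*5^3*2^6=1771561*13*2401*125*64=442365867944000


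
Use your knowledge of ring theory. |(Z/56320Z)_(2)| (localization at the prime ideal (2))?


2-primary part: 56320=2^10*55
Size=2^10=1024


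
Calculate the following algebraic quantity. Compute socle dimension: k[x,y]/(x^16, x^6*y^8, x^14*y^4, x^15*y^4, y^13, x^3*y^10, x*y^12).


Socle = ann(m) = span of standard monomials u with x*u, y*u in I (staircase corners).
Redundant generators: x^15*y^4
Minimal generators: x^16, x^14*y^4, x^6*y^8, x^3*y^10, x*y^12, y^13
Corners: y^12, x^2y^11, x^5y^9, x^13y^7, x^15y^3
Socle dim=5


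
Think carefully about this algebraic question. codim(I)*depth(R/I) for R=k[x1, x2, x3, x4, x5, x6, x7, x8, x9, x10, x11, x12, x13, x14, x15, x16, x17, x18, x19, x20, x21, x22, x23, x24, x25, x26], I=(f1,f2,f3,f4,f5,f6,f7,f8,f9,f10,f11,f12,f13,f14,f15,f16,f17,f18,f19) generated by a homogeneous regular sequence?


codim=19, depth=dim(R/I)=26-19=7
Product=19*7=133


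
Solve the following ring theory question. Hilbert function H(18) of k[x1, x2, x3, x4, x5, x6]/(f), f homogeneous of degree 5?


C(23,5)-C(18,5)=33649-8568=25081


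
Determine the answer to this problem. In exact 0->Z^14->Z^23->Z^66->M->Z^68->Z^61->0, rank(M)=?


Alt sum=0:
(-1)^0*14 + (-1)^1*23 + (-1)^2*66 + (-1)^3*? + (-1)^4*68 + (-1)^5*61=0
rank(M)=64


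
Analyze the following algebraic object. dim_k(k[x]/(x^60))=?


Basis: 1,x,...,x^59
dim=60


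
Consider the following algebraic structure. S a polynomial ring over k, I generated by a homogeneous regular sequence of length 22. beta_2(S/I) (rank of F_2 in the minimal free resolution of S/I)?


Regular sequence => Koszul complex is the minimal free resolution.
Syz_1 minimally generated by Koszul relations f_i*e_j - f_j*e_i (i<j): mu(Syz_1) = beta_2 = C(m,2) = m(m-1)/2
m=22
22*21/2 = 231


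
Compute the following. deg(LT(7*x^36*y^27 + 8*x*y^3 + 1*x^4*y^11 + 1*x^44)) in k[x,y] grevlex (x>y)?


LT: 7*x^36*y^27
deg_x=36, deg_y=27
Total=36+27=63


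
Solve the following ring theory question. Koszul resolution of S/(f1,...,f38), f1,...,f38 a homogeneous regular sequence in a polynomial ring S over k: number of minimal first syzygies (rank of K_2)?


Regular sequence => Koszul complex is the minimal free resolution.
Syz_1 minimally generated by Koszul relations f_i*e_j - f_j*e_i (i<j): mu(Syz_1) = beta_2 = C(m,2) = m(m-1)/2
m=38
38*37/2 = 703


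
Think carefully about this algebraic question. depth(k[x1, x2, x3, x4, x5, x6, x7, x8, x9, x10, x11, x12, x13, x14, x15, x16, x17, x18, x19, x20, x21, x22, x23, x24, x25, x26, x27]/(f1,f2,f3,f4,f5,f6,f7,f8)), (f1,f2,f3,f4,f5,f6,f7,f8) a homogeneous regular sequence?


depth(R)=27
depth(R/I)=27-8=19


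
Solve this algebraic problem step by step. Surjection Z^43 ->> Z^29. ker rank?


rank(ker) = 43-29 = 14


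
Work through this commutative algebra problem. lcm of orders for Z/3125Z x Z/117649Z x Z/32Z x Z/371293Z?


Exponent = lcm of the cyclic orders; pairwise coprime => product.
5^5*7^6*2^5*13^5=3125*117649*32*371293=4368225015700000


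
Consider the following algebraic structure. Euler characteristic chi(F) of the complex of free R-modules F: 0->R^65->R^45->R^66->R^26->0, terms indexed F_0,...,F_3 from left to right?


chi = sum (-1)^i * rank:
(-1)^0*65=65
(-1)^1*45=-45
(-1)^2*66=66
(-1)^3*26=-26
chi=60


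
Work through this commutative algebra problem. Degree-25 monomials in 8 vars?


C(d+n-1,n-1)=C(32,7)=3365856


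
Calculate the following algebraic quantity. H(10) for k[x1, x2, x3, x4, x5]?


C(d+n-1,n-1)=C(14,4)=1001


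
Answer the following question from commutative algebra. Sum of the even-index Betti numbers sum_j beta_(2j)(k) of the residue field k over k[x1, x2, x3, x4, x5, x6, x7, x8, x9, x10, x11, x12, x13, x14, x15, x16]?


Koszul resolution: beta_i(k)=C(n,i), n=16
sum_even C(16,i) = 2^(n-1) = 2^15 = 32768


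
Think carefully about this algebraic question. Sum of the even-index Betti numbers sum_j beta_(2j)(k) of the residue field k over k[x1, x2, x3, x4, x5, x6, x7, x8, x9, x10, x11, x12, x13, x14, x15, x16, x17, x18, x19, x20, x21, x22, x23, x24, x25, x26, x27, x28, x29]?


Koszul resolution: beta_i(k)=C(n,i), n=29
sum_even C(29,i) = 2^(n-1) = 2^28 = 268435456


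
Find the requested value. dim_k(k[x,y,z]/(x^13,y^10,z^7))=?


Basis: x^iy^jz^k, i<13,j<10,k<7
13*10*7=910


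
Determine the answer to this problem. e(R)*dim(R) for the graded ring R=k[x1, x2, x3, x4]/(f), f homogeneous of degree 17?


e(R)=deg(f)=17, dim(R)=4-1=3
e*dim=17*3=51


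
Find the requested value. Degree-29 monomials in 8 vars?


C(d+n-1,n-1)=C(36,7)=8347680


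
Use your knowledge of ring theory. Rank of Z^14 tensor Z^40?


rank(M(x)N) = rank(M)*rank(N)
14*40 = 560


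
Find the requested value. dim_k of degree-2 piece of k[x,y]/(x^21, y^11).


k[x,y], I = (x^21, y^11), d = 2
Need i < 21 and d-i < 11.
Range: 0 <= i <= 2.
H(2) = 3


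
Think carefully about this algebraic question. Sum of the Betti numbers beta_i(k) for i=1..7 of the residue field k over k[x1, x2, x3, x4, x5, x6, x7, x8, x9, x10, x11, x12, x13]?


Koszul resolution: beta_i(k)=C(n,i), n=13
C(13,1)=13, C(13,2)=78, C(13,3)=286, C(13,4)=715, C(13,5)=1287, C(13,6)=1716, C(13,7)=1716
Sum=5811


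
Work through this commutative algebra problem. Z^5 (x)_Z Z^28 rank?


rank(M(x)N) = rank(M)*rank(N)
5*28 = 140


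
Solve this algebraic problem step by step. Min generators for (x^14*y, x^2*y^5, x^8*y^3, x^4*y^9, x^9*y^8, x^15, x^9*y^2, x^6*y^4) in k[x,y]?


Remove redundant (divisible by others).
x^4*y^9 redundant.
x^9*y^8 redundant.
Min: x^15, x^14*y, x^9*y^2, x^8*y^3, x^6*y^4, x^2*y^5
Count=6


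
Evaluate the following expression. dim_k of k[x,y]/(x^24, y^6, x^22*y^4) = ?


k[x,y]/I, I = (x^24, y^6, x^22*y^4)
Rect: 24x6=144. Corner: (24-22)x(6-4)=4.
dim = 144-4 = 140


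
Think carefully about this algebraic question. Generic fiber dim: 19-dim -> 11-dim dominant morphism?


dim(fiber)=dim(X)-dim(Y)=19-11=8


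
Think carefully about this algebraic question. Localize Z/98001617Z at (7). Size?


7-primary part: 98001617=7^8*17
Size=7^8=5764801


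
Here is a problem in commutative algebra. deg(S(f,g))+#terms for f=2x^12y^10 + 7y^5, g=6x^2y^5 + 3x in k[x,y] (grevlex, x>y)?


LT(f)=2x^12y^10, LT(g)=6x^2y^5
lcm(LM)=x^12y^10
S(f,g) (scaled by 12 to clear denominators) = 6*f - 2x^10y^5*g = -6x^11y^5 + 42y^5
2 terms, deg 16.
16+2=18


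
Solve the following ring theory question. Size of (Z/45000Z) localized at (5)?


5-primary part: 45000=5^4*72
Size=5^4=625


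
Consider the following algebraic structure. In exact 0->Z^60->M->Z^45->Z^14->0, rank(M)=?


Alt sum=0:
(-1)^0*60 + (-1)^1*? + (-1)^2*45 + (-1)^3*14=0
rank(M)=91


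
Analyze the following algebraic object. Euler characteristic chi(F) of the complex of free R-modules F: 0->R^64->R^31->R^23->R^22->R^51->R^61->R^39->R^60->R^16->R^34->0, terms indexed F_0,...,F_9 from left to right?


chi = sum (-1)^i * rank:
(-1)^0*64=64
(-1)^1*31=-31
(-1)^2*23=23
(-1)^3*22=-22
(-1)^4*51=51
(-1)^5*61=-61
(-1)^6*39=39
(-1)^7*60=-60
(-1)^8*16=16
(-1)^9*34=-34
chi=-15


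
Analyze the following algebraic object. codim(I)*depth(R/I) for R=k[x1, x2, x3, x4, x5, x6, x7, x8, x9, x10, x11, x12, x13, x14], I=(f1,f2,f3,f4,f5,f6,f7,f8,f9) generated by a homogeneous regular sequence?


codim=9, depth=dim(R/I)=14-9=5
Product=9*5=45


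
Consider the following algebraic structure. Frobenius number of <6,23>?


gcd(6,23)=1 => F=ab-a-b=6*23-6-23=138-29=109


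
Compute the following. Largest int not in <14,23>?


gcd(14,23)=1 => F=ab-a-b=14*23-14-23=322-37=285


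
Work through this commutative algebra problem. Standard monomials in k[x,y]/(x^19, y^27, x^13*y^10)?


k[x,y]/I, I = (x^19, y^27, x^13*y^10)
Rect: 19x27=513. Corner: (19-13)x(27-10)=102.
dim = 513-102 = 411


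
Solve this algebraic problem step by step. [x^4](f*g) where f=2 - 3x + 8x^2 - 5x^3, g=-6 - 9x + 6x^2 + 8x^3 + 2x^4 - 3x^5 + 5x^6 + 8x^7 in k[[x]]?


[x^4] = sum a_i*b_j, i+j=4
  2*2=4
  -3*8=-24
  8*6=48
  -5*-9=45
Sum=73


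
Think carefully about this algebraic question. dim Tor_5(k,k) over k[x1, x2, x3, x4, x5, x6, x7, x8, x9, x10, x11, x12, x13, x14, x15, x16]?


Koszul: C(n,i)=C(16,5)=4368


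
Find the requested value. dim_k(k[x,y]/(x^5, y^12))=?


Basis: x^i*y^j, i<5, j<12
5*12=60


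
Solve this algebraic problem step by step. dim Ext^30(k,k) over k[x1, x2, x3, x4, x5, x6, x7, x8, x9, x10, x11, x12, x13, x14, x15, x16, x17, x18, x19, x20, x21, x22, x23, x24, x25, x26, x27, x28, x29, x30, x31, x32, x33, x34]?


C(n,i)=C(34,30)=46376


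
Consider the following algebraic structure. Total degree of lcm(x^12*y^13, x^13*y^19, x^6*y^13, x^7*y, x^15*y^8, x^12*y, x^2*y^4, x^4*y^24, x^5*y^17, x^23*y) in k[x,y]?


lcm = componentwise max:
x: max(12,13,6,7,15,12,2,4,5,23)=23
y: max(13,19,13,1,8,1,4,24,17,1)=24
Total=23+24=47


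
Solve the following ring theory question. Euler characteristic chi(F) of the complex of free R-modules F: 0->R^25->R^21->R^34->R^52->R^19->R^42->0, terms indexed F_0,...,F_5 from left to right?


chi = sum (-1)^i * rank:
(-1)^0*25=25
(-1)^1*21=-21
(-1)^2*34=34
(-1)^3*52=-52
(-1)^4*19=19
(-1)^5*42=-42
chi=-37


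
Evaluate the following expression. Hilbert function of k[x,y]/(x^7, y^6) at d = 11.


k[x,y], I = (x^7, y^6), d = 11
Need i < 7 and d-i < 6.
Range: 6 <= i <= 6.
H(11) = 1


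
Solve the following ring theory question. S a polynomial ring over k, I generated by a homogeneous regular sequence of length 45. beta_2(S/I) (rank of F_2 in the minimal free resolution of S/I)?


Regular sequence => Koszul complex is the minimal free resolution.
Syz_1 minimally generated by Koszul relations f_i*e_j - f_j*e_i (i<j): mu(Syz_1) = beta_2 = C(m,2) = m(m-1)/2
m=45
45*44/2 = 990


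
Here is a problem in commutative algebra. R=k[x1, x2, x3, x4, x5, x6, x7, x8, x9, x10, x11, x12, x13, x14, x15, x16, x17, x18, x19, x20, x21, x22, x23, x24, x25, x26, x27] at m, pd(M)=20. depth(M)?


pd+depth=depth(R)=27
depth=27-20=7


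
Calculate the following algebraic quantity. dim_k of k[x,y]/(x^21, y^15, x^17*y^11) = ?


k[x,y]/I, I = (x^21, y^15, x^17*y^11)
Rect: 21x15=315. Corner: (21-17)x(15-11)=16.
dim = 315-16 = 299


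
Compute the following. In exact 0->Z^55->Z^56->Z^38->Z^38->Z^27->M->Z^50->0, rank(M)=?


Alt sum=0:
(-1)^0*55 + (-1)^1*56 + (-1)^2*38 + (-1)^3*38 + (-1)^4*27 + (-1)^5*? + (-1)^6*50=0
rank(M)=76


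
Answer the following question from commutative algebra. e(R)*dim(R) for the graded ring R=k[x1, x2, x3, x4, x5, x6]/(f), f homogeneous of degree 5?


e(R)=deg(f)=5, dim(R)=6-1=5
e*dim=5*5=25


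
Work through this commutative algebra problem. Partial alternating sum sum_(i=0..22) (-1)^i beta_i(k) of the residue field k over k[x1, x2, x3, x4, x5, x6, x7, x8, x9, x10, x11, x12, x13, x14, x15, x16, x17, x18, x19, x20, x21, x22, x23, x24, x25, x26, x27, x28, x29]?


Koszul resolution: beta_i(k)=C(n,i), n=29
sum_(i=0..p) (-1)^i C(n,i) = (-1)^p C(n-1,p)
(-1)^22*C(28,22) = (-1)^22*376740 = 376740


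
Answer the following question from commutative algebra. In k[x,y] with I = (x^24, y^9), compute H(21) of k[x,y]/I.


k[x,y], I = (x^24, y^9), d = 21
Need i < 24 and d-i < 9.
Range: 13 <= i <= 21.
H(21) = 9


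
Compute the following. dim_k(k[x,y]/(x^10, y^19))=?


Basis: x^i*y^j, i<10, j<19
10*19=190


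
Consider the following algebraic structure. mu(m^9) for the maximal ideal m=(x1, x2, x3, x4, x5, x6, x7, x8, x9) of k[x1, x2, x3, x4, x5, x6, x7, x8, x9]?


Graded Nakayama: mu(m^d) = dim_k (m^d/m^(d+1)) = #degree-9 monomials in 9 vars
C(n+d-1,d)=C(17,9)=24310


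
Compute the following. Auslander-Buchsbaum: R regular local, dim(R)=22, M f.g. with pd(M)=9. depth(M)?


pd+depth=depth(R)=22
depth=22-9=13


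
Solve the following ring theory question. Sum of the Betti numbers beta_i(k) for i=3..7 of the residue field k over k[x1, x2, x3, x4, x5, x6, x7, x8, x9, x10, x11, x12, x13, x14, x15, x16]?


Koszul resolution: beta_i(k)=C(n,i), n=16
C(16,3)=560, C(16,4)=1820, C(16,5)=4368, C(16,6)=8008, C(16,7)=11440
Sum=26196


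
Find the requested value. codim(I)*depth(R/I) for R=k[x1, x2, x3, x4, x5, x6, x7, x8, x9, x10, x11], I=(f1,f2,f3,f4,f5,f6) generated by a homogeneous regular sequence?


codim=6, depth=dim(R/I)=11-6=5
Product=6*5=30


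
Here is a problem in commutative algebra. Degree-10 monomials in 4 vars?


C(d+n-1,n-1)=C(13,3)=286


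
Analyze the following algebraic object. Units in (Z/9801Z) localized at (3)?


Local ring = Z/81Z.
phi(81) = 3^3*(3-1) = 54


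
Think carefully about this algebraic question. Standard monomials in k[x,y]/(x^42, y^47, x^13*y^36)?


k[x,y]/I, I = (x^42, y^47, x^13*y^36)
Rect: 42x47=1974. Corner: (42-13)x(47-36)=319.
dim = 1974-319 = 1655


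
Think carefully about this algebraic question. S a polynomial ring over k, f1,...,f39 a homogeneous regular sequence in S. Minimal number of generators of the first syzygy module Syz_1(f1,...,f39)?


Regular sequence => Koszul complex is the minimal free resolution.
Syz_1 minimally generated by Koszul relations f_i*e_j - f_j*e_i (i<j): mu(Syz_1) = beta_2 = C(m,2) = m(m-1)/2
m=39
39*38/2 = 741


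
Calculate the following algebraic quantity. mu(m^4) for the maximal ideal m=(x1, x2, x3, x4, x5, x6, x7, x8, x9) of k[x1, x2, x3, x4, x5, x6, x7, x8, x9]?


Graded Nakayama: mu(m^d) = dim_k (m^d/m^(d+1)) = #degree-4 monomials in 9 vars
C(n+d-1,d)=C(12,4)=495


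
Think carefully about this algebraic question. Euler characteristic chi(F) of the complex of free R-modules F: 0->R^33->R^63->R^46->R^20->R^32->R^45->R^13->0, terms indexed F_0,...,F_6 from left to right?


chi = sum (-1)^i * rank:
(-1)^0*33=33
(-1)^1*63=-63
(-1)^2*46=46
(-1)^3*20=-20
(-1)^4*32=32
(-1)^5*45=-45
(-1)^6*13=13
chi=-4


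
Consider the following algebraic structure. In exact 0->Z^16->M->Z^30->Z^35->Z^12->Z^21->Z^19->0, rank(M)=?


Alt sum=0:
(-1)^0*16 + (-1)^1*? + (-1)^2*30 + (-1)^3*35 + (-1)^4*12 + (-1)^5*21 + (-1)^6*19=0
rank(M)=21


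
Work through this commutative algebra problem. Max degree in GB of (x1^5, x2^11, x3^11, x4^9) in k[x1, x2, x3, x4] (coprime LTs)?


Pure powers, coprime LTs => already GB.
Degrees: 5, 11, 11, 9
Max=11


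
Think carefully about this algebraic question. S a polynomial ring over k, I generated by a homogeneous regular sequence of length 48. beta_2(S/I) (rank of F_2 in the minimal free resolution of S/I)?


Regular sequence => Koszul complex is the minimal free resolution.
Syz_1 minimally generated by Koszul relations f_i*e_j - f_j*e_i (i<j): mu(Syz_1) = beta_2 = C(m,2) = m(m-1)/2
m=48
48*47/2 = 1128


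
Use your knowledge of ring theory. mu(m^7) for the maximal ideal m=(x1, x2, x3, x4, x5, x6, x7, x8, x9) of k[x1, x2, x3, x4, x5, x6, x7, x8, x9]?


Graded Nakayama: mu(m^d) = dim_k (m^d/m^(d+1)) = #degree-7 monomials in 9 vars
C(n+d-1,d)=C(15,7)=6435


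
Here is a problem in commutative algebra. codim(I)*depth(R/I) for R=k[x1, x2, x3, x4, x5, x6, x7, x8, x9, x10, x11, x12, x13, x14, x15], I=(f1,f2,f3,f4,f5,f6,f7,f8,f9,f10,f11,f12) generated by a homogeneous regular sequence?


codim=12, depth=dim(R/I)=15-12=3
Product=12*3=36


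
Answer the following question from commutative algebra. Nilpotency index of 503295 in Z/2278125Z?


503295^k mod 2278125:
k=1: 503295
k=2: 1138275
k=3: 1188000
k=4: 50625
k=5: 759375
k=6: 0
First zero at k = 6


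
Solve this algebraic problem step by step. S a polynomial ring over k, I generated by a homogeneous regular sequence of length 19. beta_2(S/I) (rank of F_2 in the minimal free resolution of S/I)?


Regular sequence => Koszul complex is the minimal free resolution.
Syz_1 minimally generated by Koszul relations f_i*e_j - f_j*e_i (i<j): mu(Syz_1) = beta_2 = C(m,2) = m(m-1)/2
m=19
19*18/2 = 171


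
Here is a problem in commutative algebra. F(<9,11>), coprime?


gcd(9,11)=1 => F=ab-a-b=9*11-9-11=99-20=79


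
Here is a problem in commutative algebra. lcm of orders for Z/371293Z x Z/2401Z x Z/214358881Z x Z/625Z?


Exponent = lcm of the cyclic orders; pairwise coprime => product.
13^5*7^4*11^8*5^4=371293*2401*214358881*625=119434671724701458125


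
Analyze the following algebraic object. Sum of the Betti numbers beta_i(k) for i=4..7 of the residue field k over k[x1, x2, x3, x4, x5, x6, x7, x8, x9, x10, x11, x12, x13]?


Koszul resolution: beta_i(k)=C(n,i), n=13
C(13,4)=715, C(13,5)=1287, C(13,6)=1716, C(13,7)=1716
Sum=5434


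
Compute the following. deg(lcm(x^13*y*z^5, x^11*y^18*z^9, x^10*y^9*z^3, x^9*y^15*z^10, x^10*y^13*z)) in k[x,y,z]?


lcm = componentwise max:
x: max(13,11,10,9,10)=13
y: max(1,18,9,15,13)=18
z: max(5,9,3,10,1)=10
Total=13+18+10=41


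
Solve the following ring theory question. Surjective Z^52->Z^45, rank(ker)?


rank(ker) = 52-45 = 7


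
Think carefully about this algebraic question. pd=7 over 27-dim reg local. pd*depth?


pd+depth=27
depth=27-7=20
pd*depth=7*20=140


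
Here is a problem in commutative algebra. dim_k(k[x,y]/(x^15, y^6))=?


Basis: x^i*y^j, i<15, j<6
15*6=90


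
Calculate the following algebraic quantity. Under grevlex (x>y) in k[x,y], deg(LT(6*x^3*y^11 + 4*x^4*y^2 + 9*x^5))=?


LT: 6*x^3*y^11
deg_x=3, deg_y=11
Total=3+11=14


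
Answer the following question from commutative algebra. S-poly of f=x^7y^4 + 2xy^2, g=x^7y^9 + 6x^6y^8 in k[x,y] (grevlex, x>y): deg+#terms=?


LT(f)=x^7y^4, LT(g)=x^7y^9
lcm(LM)=x^7y^9
S(f,g) (scaled by 1 to clear denominators) = y^5*f - 1*g = -6x^6y^8 + 2xy^7
2 terms, deg 14.
14+2=16


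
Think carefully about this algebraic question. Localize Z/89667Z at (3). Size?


3-primary part: 89667=3^7*41
Size=3^7=2187


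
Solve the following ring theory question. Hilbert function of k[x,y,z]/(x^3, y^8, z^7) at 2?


Need i<3, j<8, k<7 with i+j+k=2.
For each i, j ranges over max(0,2-i-6)..min(7,2-i):
  i=0: j in [0,2] -> 3
  i=1: j in [0,1] -> 2
  i=2: j in [0,0] -> 1
H(2) = 3+2+1 = 6


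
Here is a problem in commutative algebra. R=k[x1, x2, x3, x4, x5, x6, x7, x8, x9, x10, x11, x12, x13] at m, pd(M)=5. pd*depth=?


pd+depth=13
depth=13-5=8
pd*depth=5*8=40


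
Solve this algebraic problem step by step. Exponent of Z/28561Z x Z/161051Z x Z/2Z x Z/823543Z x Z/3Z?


Exponent = lcm of the cyclic orders; pairwise coprime => product.
13^4*11^5*2^1*7^7*3^1=28561*161051*2*823543*3=22728687918574638


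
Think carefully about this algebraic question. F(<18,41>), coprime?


gcd(18,41)=1 => F=ab-a-b=18*41-18-41=738-59=679


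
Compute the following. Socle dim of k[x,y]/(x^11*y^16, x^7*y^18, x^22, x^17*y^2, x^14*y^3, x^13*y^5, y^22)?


Socle = ann(m) = span of standard monomials u with x*u, y*u in I (staircase corners).
Minimal generators: x^22, x^17*y^2, x^14*y^3, x^13*y^5, x^11*y^16, x^7*y^18, y^22
Corners: x^6y^21, x^10y^17, x^12y^15, x^13y^4, x^16y^2, x^21y
Socle dim=6


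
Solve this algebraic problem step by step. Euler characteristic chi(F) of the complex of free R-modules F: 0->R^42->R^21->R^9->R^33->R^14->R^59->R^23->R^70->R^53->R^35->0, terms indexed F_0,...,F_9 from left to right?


chi = sum (-1)^i * rank:
(-1)^0*42=42
(-1)^1*21=-21
(-1)^2*9=9
(-1)^3*33=-33
(-1)^4*14=14
(-1)^5*59=-59
(-1)^6*23=23
(-1)^7*70=-70
(-1)^8*53=53
(-1)^9*35=-35
chi=-77


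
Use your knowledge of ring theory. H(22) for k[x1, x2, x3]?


C(d+n-1,n-1)=C(24,2)=276


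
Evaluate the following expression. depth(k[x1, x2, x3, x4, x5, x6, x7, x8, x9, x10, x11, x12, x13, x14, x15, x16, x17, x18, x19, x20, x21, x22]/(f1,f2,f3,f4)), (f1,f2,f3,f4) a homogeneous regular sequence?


depth(R)=22
depth(R/I)=22-4=18


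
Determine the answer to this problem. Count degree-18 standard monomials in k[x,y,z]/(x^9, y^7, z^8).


Need i<9, j<7, k<8 with i+j+k=18.
For each i, j ranges over max(0,18-i-7)..min(6,18-i):
  i=0: j in [11,6] -> 0
  i=1: j in [10,6] -> 0
  i=2: j in [9,6] -> 0
  i=3: j in [8,6] -> 0
  i=4: j in [7,6] -> 0
  i=5: j in [6,6] -> 1
  i=6: j in [5,6] -> 2
  i=7: j in [4,6] -> 3
  i=8: j in [3,6] -> 4
H(18) = 0+0+0+0+0+1+2+3+4 = 10


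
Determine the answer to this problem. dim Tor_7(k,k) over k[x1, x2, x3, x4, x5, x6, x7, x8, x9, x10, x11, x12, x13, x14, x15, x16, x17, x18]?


Koszul: C(n,i)=C(18,7)=31824


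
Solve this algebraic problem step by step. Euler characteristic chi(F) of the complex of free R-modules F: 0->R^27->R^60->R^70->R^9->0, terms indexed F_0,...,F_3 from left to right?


chi = sum (-1)^i * rank:
(-1)^0*27=27
(-1)^1*60=-60
(-1)^2*70=70
(-1)^3*9=-9
chi=28


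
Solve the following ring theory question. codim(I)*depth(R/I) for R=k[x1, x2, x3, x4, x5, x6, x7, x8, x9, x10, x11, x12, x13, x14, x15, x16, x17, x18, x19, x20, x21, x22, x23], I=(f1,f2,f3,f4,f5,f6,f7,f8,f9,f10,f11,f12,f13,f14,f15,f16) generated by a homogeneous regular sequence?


codim=16, depth=dim(R/I)=23-16=7
Product=16*7=112


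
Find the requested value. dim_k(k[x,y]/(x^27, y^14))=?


Basis: x^i*y^j, i<27, j<14
27*14=378


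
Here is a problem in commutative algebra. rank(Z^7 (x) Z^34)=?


rank(M(x)N) = rank(M)*rank(N)
7*34 = 238


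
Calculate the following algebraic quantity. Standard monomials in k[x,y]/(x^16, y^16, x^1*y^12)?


k[x,y]/I, I = (x^16, y^16, x^1*y^12)
Rect: 16x16=256. Corner: (16-1)x(16-12)=60.
dim = 256-60 = 196


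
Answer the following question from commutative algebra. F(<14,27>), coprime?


gcd(14,27)=1 => F=ab-a-b=14*27-14-27=378-41=337


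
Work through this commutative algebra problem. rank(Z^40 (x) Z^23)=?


rank(M(x)N) = rank(M)*rank(N)
40*23 = 920


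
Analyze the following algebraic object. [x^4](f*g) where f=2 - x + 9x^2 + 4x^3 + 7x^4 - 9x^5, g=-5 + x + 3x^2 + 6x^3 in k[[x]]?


[x^4] = sum a_i*b_j, i+j=4
  -1*6=-6
  9*3=27
  4*1=4
  7*-5=-35
Sum=-10


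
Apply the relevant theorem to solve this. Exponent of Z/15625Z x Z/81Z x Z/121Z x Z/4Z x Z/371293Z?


Exponent = lcm of the cyclic orders; pairwise coprime => product.
5^6*3^4*11^2*2^2*13^5=15625*81*121*4*371293=227440168312500


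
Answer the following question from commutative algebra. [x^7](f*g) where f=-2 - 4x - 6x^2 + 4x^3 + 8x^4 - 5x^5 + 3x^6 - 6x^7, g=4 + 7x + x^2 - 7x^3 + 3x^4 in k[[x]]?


[x^7] = sum a_i*b_j, i+j=7
  4*3=12
  8*-7=-56
  -5*1=-5
  3*7=21
  -6*4=-24
Sum=-52


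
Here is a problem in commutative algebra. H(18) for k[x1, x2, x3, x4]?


C(d+n-1,n-1)=C(21,3)=1330


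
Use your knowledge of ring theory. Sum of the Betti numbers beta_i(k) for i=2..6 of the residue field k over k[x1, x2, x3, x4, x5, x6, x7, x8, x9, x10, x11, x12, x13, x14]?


Koszul resolution: beta_i(k)=C(n,i), n=14
C(14,2)=91, C(14,3)=364, C(14,4)=1001, C(14,5)=2002, C(14,6)=3003
Sum=6461


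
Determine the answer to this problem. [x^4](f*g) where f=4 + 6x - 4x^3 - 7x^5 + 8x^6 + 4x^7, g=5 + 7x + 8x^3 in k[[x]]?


[x^4] = sum a_i*b_j, i+j=4
  6*8=48
  -4*7=-28
Sum=20


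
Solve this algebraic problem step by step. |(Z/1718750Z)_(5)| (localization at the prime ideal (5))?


5-primary part: 1718750=5^7*22
Size=5^7=78125


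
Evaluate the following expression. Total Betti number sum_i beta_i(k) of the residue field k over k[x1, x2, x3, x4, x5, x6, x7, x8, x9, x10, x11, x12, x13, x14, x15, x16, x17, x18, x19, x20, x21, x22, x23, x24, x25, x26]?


Koszul resolution: beta_i(k)=C(n,i), n=26
sum_i C(26,i) = 2^26 = 67108864


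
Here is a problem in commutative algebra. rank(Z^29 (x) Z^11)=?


rank(M(x)N) = rank(M)*rank(N)
29*11 = 319


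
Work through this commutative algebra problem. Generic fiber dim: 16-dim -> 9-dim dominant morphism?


dim(fiber)=dim(X)-dim(Y)=16-9=7


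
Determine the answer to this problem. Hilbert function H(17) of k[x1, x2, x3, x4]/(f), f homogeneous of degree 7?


C(20,3)-C(13,3)=1140-286=854


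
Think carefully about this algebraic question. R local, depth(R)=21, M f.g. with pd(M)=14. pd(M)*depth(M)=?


pd+depth=21
depth=21-14=7
pd*depth=14*7=98


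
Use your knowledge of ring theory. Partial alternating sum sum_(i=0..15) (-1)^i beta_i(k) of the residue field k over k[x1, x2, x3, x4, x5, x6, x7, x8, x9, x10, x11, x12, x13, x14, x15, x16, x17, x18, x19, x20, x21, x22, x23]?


Koszul resolution: beta_i(k)=C(n,i), n=23
sum_(i=0..p) (-1)^i C(n,i) = (-1)^p C(n-1,p)
(-1)^15*C(22,15) = (-1)^15*170544 = -170544


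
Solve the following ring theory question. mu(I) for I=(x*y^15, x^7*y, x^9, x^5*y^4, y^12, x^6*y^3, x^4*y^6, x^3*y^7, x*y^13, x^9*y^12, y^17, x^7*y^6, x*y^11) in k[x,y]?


Remove redundant (divisible by others).
x*y^15 redundant.
x^9*y^12 redundant.
y^17 redundant.
x^7*y^6 redundant.
x*y^13 redundant.
Min: x^9, x^7*y, x^6*y^3, x^5*y^4, x^4*y^6, x^3*y^7, x*y^11, y^12
Count=8


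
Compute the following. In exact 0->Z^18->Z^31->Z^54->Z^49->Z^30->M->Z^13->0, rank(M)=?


Alt sum=0:
(-1)^0*18 + (-1)^1*31 + (-1)^2*54 + (-1)^3*49 + (-1)^4*30 + (-1)^5*? + (-1)^6*13=0
rank(M)=35


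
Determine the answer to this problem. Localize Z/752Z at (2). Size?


2-primary part: 752=2^4*47
Size=2^4=16


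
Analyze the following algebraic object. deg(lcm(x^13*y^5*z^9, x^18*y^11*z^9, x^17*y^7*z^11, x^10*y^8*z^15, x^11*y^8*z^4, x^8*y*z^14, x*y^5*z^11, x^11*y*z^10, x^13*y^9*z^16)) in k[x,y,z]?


lcm = componentwise max:
x: max(13,18,17,10,11,8,1,11,13)=18
y: max(5,11,7,8,8,1,5,1,9)=11
z: max(9,9,11,15,4,14,11,10,16)=16
Total=18+11+16=45


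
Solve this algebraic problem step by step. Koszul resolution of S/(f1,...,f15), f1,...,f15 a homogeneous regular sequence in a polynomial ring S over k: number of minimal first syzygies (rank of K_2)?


Regular sequence => Koszul complex is the minimal free resolution.
Syz_1 minimally generated by Koszul relations f_i*e_j - f_j*e_i (i<j): mu(Syz_1) = beta_2 = C(m,2) = m(m-1)/2
m=15
15*14/2 = 105


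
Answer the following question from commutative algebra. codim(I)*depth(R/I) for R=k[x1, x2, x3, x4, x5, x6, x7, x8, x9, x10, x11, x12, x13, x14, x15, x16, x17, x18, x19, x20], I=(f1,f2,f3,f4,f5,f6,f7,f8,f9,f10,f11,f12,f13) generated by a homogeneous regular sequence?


codim=13, depth=dim(R/I)=20-13=7
Product=13*7=91


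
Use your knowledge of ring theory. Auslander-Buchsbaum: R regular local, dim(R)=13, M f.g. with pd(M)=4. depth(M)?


pd+depth=depth(R)=13
depth=13-4=9


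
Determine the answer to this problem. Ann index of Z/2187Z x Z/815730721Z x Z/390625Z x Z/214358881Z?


Exponent = lcm of the cyclic orders; pairwise coprime => product.
3^7*13^8*5^8*11^8=2187*815730721*390625*214358881=149381603669055297104296875


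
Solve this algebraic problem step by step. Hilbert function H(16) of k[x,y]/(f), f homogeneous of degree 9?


H(t)=d for t>=d-1.
d=9, t=16
H(16)=9


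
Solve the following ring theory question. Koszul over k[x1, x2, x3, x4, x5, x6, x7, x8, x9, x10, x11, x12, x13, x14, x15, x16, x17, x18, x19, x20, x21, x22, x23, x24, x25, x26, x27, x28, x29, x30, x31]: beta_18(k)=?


C(n,i)=C(31,18)=206253075


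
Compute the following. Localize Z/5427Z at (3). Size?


3-primary part: 5427=3^4*67
Size=3^4=81


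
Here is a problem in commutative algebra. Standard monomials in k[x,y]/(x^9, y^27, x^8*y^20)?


k[x,y]/I, I = (x^9, y^27, x^8*y^20)
Rect: 9x27=243. Corner: (9-8)x(27-20)=7.
dim = 243-7 = 236


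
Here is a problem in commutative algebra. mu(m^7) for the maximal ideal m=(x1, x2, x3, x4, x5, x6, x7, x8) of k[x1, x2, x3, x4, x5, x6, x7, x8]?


Graded Nakayama: mu(m^d) = dim_k (m^d/m^(d+1)) = #degree-7 monomials in 8 vars
C(n+d-1,d)=C(14,7)=3432


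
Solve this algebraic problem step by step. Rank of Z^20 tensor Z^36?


rank(M(x)N) = rank(M)*rank(N)
20*36 = 720


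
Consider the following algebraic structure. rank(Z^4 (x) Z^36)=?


rank(M(x)N) = rank(M)*rank(N)
4*36 = 144


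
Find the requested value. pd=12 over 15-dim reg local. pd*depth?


pd+depth=15
depth=15-12=3
pd*depth=12*3=36


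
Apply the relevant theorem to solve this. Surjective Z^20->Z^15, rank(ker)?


rank(ker) = 20-15 = 5


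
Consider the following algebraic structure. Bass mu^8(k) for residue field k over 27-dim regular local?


C(n,i)=C(27,8)=2220075


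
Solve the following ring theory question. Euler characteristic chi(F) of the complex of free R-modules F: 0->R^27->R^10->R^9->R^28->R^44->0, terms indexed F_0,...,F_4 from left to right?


chi = sum (-1)^i * rank:
(-1)^0*27=27
(-1)^1*10=-10
(-1)^2*9=9
(-1)^3*28=-28
(-1)^4*44=44
chi=42


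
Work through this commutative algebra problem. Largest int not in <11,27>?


gcd(11,27)=1 => F=ab-a-b=11*27-11-27=297-38=259


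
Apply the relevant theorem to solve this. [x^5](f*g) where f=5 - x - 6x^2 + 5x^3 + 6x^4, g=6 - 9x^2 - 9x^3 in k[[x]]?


[x^5] = sum a_i*b_j, i+j=5
  -6*-9=54
  5*-9=-45
Sum=9


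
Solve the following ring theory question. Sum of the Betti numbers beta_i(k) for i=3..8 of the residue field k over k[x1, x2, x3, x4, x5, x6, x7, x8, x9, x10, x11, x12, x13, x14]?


Koszul resolution: beta_i(k)=C(n,i), n=14
C(14,3)=364, C(14,4)=1001, C(14,5)=2002, C(14,6)=3003, C(14,7)=3432, C(14,8)=3003
Sum=12805


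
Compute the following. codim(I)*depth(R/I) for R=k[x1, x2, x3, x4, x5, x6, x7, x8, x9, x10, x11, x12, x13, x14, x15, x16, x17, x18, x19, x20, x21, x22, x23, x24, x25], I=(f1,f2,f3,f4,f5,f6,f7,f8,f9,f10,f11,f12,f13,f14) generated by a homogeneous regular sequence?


codim=14, depth=dim(R/I)=25-14=11
Product=14*11=154


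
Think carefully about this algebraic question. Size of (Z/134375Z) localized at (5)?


5-primary part: 134375=5^5*43
Size=5^5=3125


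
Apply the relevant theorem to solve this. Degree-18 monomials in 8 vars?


C(d+n-1,n-1)=C(25,7)=480700


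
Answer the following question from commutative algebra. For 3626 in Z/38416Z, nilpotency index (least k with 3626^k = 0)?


3626^k mod 38416:
k=1: 3626
k=2: 9604
k=3: 19208
k=4: 0
First zero at k = 4


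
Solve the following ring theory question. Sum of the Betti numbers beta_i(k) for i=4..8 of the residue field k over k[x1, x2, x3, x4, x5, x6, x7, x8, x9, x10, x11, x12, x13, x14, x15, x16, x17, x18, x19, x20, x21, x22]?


Koszul resolution: beta_i(k)=C(n,i), n=22
C(22,4)=7315, C(22,5)=26334, C(22,6)=74613, C(22,7)=170544, C(22,8)=319770
Sum=598576


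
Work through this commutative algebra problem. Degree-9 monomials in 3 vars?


C(d+n-1,n-1)=C(11,2)=55


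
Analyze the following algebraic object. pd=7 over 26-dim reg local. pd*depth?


pd+depth=26
depth=26-7=19
pd*depth=7*19=133


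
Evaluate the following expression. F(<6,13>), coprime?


gcd(6,13)=1 => F=ab-a-b=6*13-6-13=78-19=59


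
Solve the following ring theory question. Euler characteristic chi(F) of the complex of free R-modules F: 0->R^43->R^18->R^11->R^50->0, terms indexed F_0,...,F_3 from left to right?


chi = sum (-1)^i * rank:
(-1)^0*43=43
(-1)^1*18=-18
(-1)^2*11=11
(-1)^3*50=-50
chi=-14


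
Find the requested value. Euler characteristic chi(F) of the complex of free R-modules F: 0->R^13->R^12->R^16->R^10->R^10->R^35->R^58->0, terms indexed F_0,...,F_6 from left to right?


chi = sum (-1)^i * rank:
(-1)^0*13=13
(-1)^1*12=-12
(-1)^2*16=16
(-1)^3*10=-10
(-1)^4*10=10
(-1)^5*35=-35
(-1)^6*58=58
chi=40


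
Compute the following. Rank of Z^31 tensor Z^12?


rank(M(x)N) = rank(M)*rank(N)
31*12 = 372


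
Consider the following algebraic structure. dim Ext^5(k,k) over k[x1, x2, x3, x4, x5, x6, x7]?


C(n,i)=C(7,5)=21


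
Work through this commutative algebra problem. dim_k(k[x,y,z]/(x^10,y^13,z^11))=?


Basis: x^iy^jz^k, i<10,j<13,k<11
10*13*11=1430


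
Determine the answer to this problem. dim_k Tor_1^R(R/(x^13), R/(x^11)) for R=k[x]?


Tor_1(R/I,R/J)=(I cap J)/IJ=(x^13)/(x^24)
dim=24-13=min(13,11)=11


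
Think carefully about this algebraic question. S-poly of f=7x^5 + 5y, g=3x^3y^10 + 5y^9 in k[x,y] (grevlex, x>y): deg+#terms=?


LT(f)=7x^5, LT(g)=3x^3y^10
lcm(LM)=x^5y^10
S(f,g) (scaled by 21 to clear denominators) = 3y^10*f - 7x^2*g = -35x^2y^9 + 15y^11
2 terms, deg 11.
11+2=13


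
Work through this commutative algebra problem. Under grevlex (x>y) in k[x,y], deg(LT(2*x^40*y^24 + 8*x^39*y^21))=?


LT: 2*x^40*y^24
deg_x=40, deg_y=24
Total=40+24=64


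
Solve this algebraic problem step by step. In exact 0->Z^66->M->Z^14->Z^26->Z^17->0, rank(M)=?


Alt sum=0:
(-1)^0*66 + (-1)^1*? + (-1)^2*14 + (-1)^3*26 + (-1)^4*17=0
rank(M)=71


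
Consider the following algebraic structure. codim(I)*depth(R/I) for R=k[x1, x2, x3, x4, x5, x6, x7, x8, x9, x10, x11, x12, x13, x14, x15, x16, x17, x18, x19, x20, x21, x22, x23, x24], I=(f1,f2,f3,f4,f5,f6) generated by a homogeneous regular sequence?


codim=6, depth=dim(R/I)=24-6=18
Product=6*18=108


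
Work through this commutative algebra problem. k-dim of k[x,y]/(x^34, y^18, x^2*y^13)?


k[x,y]/I, I = (x^34, y^18, x^2*y^13)
Rect: 34x18=612. Corner: (34-2)x(18-13)=160.
dim = 612-160 = 452


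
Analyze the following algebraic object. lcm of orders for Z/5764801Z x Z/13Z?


Exponent = lcm of the cyclic orders; pairwise coprime => product.
7^8*13^1=5764801*13=74942413


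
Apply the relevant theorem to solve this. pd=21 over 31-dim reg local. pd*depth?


pd+depth=31
depth=31-21=10
pd*depth=21*10=210


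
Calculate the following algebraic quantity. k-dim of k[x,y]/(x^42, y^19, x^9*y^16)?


k[x,y]/I, I = (x^42, y^19, x^9*y^16)
Rect: 42x19=798. Corner: (42-9)x(19-16)=99.
dim = 798-99 = 699
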